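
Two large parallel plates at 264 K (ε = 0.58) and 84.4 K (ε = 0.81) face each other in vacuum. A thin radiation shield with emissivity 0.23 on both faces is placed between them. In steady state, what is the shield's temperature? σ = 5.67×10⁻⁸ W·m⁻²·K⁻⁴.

T_s ≈ 220 K

In steady state the net flux on the hot side equals that on the cold side.
σ(T₁⁴−T_s⁴)/D₁ = σ(T_s⁴−T₂⁴)/D₂, with D₁ = 1/ε₁+1/ε_s−1 = 5.072, D₂ = 1/ε_s+1/ε₂−1 = 4.582.
Solve for T_s⁴: T_s⁴ = (D₂·T₁⁴ + D₁·T₂⁴)/(D₁+D₂) = 2.332×10⁹ K⁴.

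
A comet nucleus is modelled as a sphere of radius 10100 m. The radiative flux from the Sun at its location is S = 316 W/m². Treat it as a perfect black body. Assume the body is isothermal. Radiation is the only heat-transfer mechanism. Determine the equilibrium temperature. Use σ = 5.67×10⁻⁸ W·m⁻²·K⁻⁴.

T ≈ 193 K

At equilibrium, absorbed power = emitted power.
Absorbing cross-section = πr² = 3.205×10⁸ m²; emitting surface = 4πr² = 1.282×10⁹ m² (ratio 4).
S·A_cross = εσ·A_surf·T⁴  ⇒  T⁴ = S/(4σ).
T⁴ = 1.00·316/(4·5.67×10⁻⁸) = 1.393×10⁹ K⁴.
T = (1.393×10⁹)^(1/4).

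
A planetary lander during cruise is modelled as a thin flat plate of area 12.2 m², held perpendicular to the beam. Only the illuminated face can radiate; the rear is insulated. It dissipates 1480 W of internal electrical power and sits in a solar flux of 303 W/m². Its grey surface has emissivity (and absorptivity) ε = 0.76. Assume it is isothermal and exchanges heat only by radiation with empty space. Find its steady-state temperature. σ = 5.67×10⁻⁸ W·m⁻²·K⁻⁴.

At steady state, absorbed solar power + internal power = radiated power.
Absorbed: α·S·A_cross = 0.76·303·12.20 = 2809 W (cross-section A).
Total input = 2809 + 1480 = 4289 W.
Radiated: εσ·A_surf·T⁴ with A_surf = A = 12.20 m².
T⁴ = 4289/(0.76·5.67×10⁻⁸·12.20) = 8.159×10⁹ K⁴.

T ≈ 301 K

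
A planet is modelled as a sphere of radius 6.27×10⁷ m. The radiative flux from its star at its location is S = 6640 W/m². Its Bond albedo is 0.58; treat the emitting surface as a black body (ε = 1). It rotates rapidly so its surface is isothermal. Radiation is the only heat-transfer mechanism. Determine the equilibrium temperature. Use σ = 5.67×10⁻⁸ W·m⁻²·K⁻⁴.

T ≈ 333 K

At equilibrium, absorbed power = emitted power.
Absorbing cross-section = πr² = 1.235×10¹⁶ m²; emitting surface = 4πr² = 4.940×10¹⁶ m² (ratio 4).
(1−a)S·A_cross = εσ·A_surf·T⁴  ⇒  T⁴ = (1−a)S/(4σ).
T⁴ = 0.420·6640/(4·5.67×10⁻⁸) = 1.230×10¹⁰ K⁴.
T = (1.230×10¹⁰)^(1/4).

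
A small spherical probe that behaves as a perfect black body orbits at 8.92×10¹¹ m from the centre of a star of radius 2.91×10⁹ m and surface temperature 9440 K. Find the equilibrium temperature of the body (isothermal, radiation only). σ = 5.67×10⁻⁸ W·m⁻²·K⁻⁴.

T ≈ 381 K

The star's surface emits σT_*⁴; at distance d the flux is S = σT_*⁴(R_*/d)².
S = 5.67×10⁻⁸·(9440)⁴·(2.91×10⁹/8.92×10¹¹)² = 4792 W/m².
For an isothermal sphere T⁴ = (1−a)S/(4σ) = 2.113×10¹⁰ K⁴.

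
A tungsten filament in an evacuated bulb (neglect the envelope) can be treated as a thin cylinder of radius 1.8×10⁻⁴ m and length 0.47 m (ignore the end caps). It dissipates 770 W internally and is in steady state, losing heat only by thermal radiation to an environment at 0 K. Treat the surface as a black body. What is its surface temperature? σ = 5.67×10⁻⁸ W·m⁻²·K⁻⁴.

T ≈ 2250 K

Steady state: internal power = radiated power, P = εσA T⁴.
Radiating area A = 2πrL = 5.316×10⁻⁴ m².
T⁴ = P/(εσA) = 770/(1.0·5.67×10⁻⁸·5.316×10⁻⁴) = 2.555×10¹³ K⁴.
T = (2.555×10¹³)^(1/4).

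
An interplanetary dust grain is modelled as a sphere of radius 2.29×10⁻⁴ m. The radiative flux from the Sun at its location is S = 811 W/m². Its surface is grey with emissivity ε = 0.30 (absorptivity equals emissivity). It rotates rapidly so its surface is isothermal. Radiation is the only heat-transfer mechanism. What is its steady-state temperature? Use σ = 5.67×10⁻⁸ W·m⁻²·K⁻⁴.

At equilibrium, absorbed power = emitted power.
Absorbing cross-section = πr² = 1.647×10⁻⁷ m²; emitting surface = 4πr² = 6.590×10⁻⁷ m² (ratio 4).
εS·A_cross = εσ·A_surf·T⁴  ⇒  T⁴ = S/(4σ)   (ε cancels).
T⁴ = 811/(4·5.67×10⁻⁸) = 3.576×10⁹ K⁴.
T = (3.576×10⁹)^(1/4).

T ≈ 245 K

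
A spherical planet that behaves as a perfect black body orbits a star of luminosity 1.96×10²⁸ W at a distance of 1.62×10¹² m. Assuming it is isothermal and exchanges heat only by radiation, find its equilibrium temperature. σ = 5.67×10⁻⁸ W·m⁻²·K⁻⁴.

First find the stellar flux at distance d: S = L/(4πd²) = 1.96×10²⁸/(4π·(1.62×10¹²)²) = 594.3 W/m².
For an isothermal sphere, absorbed (1−a)S·πr² = emitted σ·4πr²·T⁴, so T⁴ = (1−a)S/(4σ).
T⁴ = 1.00·594.3/(4·5.67×10⁻⁸) = 2.620×10⁹ K⁴.

T ≈ 226 K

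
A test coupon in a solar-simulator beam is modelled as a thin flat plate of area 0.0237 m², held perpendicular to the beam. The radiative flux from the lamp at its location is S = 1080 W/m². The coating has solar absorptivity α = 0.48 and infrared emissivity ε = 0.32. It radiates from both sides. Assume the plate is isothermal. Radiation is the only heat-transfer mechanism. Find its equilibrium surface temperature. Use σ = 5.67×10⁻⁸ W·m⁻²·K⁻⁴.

At equilibrium, absorbed power = emitted power.
Absorbing cross-section = A = 0.02370 m²; emitting surface = 2A = 0.04740 m² (ratio 2).
αS·A_cross = εσ·A_surf·T⁴  ⇒  T⁴ = αS/(ε·2σ).
T⁴ = 0.480·1080/(0.32·2·5.67×10⁻⁸) = 1.429×10¹⁰ K⁴.
T = (1.429×10¹⁰)^(1/4).

T ≈ 346 K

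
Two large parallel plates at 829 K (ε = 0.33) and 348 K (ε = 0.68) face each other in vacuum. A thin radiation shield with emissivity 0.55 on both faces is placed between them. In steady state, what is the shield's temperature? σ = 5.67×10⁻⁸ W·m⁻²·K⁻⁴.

In steady state the net flux on the hot side equals that on the cold side.
σ(T₁⁴−T_s⁴)/D₁ = σ(T_s⁴−T₂⁴)/D₂, with D₁ = 1/ε₁+1/ε_s−1 = 3.848, D₂ = 1/ε_s+1/ε₂−1 = 2.289.
Solve for T_s⁴: T_s⁴ = (D₂·T₁⁴ + D₁·T₂⁴)/(D₁+D₂) = 1.853×10¹¹ K⁴.

T_s ≈ 656 K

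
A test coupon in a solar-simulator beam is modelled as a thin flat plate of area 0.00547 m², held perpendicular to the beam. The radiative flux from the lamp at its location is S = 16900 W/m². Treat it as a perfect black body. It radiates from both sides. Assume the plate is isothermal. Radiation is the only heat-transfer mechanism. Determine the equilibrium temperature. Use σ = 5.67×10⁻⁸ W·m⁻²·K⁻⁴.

T ≈ 621 K

At equilibrium, absorbed power = emitted power.
Absorbing cross-section = A = 0.005470 m²; emitting surface = 2A = 0.01094 m² (ratio 2).
S·A_cross = εσ·A_surf·T⁴  ⇒  T⁴ = S/(2σ).
T⁴ = 1.00·16900/(2·5.67×10⁻⁸) = 1.490×10¹¹ K⁴.
T = (1.490×10¹¹)^(1/4).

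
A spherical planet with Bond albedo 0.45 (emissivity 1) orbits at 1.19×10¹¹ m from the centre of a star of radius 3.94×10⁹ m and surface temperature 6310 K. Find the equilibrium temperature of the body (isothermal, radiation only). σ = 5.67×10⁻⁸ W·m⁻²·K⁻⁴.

T ≈ 699 K

The star's surface emits σT_*⁴; at distance d the flux is S = σT_*⁴(R_*/d)².
S = 5.67×10⁻⁸·(6310)⁴·(3.94×10⁹/1.19×10¹¹)² = 98540 W/m².
For an isothermal sphere T⁴ = (1−a)S/(4σ) = 2.390×10¹¹ K⁴.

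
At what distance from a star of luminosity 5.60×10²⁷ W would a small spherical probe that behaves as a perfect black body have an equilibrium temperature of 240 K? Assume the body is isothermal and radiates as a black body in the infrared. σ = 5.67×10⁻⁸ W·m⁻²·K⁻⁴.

d ≈ 7.70×10¹¹ m

For an isothermal black-emitting sphere, (1−a)S·πr² = σ·4πr²·T⁴ ⇒ S = 4σT⁴/(1−a).
S = 4·5.67×10⁻⁸·(240)⁴/1.00 = 752.5 W/m².
Flux falls as S = L/(4πd²), so d = √(L/(4πS)) = √(5.60×10²⁷/(4π·752.5)).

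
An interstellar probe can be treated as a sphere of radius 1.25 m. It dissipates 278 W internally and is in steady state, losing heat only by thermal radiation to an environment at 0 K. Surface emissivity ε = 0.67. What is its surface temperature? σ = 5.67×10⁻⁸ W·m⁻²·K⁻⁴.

T ≈ 139 K

Steady state: internal power = radiated power, P = εσA T⁴.
Radiating area A = 4πr² = 19.63 m².
T⁴ = P/(εσA) = 278/(0.67·5.67×10⁻⁸·19.63) = 3.727×10⁸ K⁴.
T = (3.727×10⁸)^(1/4).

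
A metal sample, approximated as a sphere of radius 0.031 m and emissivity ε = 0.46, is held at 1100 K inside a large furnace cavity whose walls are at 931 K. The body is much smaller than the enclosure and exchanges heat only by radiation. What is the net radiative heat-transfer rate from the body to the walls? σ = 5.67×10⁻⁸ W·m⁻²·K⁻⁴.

P_net ≈ 225 W

For a small grey body in a large enclosure: P_net = εσA(T_body⁴ − T_wall⁴).
A = 4πr² = 0.01208 m²; T_body⁴ − T_wall⁴ = 1.464×10¹² − 7.513×10¹¹ = 7.128×10¹¹ K⁴.
|P_net| = 0.46·5.67×10⁻⁸·0.01208·7.128×10¹¹.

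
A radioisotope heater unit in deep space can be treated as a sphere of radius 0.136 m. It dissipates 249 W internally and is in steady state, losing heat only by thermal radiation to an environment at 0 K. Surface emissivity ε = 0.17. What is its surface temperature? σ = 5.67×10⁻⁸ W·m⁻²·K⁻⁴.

T ≈ 577 K

Steady state: internal power = radiated power, P = εσA T⁴.
Radiating area A = 4πr² = 0.2324 m².
T⁴ = P/(εσA) = 249/(0.17·5.67×10⁻⁸·0.2324) = 1.111×10¹¹ K⁴.
T = (1.111×10¹¹)^(1/4).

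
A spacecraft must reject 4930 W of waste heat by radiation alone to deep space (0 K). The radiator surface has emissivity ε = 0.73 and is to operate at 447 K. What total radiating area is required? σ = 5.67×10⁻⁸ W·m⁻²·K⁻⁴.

A ≈ 2.98 m²

P = εσA T⁴ ⇒ A = P/(εσT⁴).
T⁴ = 3.992×10¹⁰ K⁴.
A = 4930/(0.73 × 5.67×10⁻⁸ × 3.992×10¹⁰).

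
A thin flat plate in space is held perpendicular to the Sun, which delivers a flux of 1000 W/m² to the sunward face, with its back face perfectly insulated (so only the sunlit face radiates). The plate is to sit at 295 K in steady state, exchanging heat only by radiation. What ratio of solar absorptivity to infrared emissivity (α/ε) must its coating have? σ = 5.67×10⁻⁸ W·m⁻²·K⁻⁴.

α/ε ≈ 0.429

Balance: αS·A = εσ·1A·T⁴ ⇒ α/ε = σT⁴/S.
α/ε = 5.67×10⁻⁸·(295)⁴/1000 = 5.67×10⁻⁸·7.573×10⁹/1000.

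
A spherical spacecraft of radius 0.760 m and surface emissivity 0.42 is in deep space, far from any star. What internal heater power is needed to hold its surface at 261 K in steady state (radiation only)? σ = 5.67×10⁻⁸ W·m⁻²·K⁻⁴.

P = εσ·4πr²·T⁴.
4πr² = 7.258 m²; T⁴ = 4.640×10⁹ K⁴.
P = 0.42·5.67×10⁻⁸·7.258·4.640×10⁹.

P ≈ 802 W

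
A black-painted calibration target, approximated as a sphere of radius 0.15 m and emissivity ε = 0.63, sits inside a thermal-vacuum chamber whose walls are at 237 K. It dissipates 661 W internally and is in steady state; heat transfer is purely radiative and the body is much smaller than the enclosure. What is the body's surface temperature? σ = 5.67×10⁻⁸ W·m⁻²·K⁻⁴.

T ≈ 512 K

For a small grey body in a large enclosure, net radiated power = εσA(T⁴ − T_w⁴).
Steady state: P = εσA(T⁴ − T_w⁴) with A = 4πr² = 0.2827 m².
T⁴ = P/(εσA) + T_w⁴ = 661/(0.63·5.67×10⁻⁸·0.2827) + (237)⁴
    = 6.545×10¹⁰ + 3.155×10⁹ = 6.860×10¹⁰ K⁴.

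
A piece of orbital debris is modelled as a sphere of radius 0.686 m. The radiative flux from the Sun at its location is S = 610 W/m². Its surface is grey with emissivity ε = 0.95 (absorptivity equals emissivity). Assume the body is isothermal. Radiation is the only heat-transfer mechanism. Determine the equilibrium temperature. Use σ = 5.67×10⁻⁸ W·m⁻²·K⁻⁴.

T ≈ 228 K

At equilibrium, absorbed power = emitted power.
Absorbing cross-section = πr² = 1.478 m²; emitting surface = 4πr² = 5.914 m² (ratio 4).
εS·A_cross = εσ·A_surf·T⁴  ⇒  T⁴ = S/(4σ)   (ε cancels).
T⁴ = 610/(4·5.67×10⁻⁸) = 2.690×10⁹ K⁴.
T = (2.690×10⁹)^(1/4).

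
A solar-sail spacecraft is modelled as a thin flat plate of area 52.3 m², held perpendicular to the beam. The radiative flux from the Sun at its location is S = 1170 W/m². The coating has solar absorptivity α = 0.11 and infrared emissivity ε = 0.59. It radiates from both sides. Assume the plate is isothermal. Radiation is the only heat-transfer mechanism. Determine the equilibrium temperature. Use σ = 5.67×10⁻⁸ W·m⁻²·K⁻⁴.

T ≈ 209 K

At equilibrium, absorbed power = emitted power.
Absorbing cross-section = A = 52.30 m²; emitting surface = 2A = 104.6 m² (ratio 2).
αS·A_cross = εσ·A_surf·T⁴  ⇒  T⁴ = αS/(ε·2σ).
T⁴ = 0.110·1170/(0.59·2·5.67×10⁻⁸) = 1.924×10⁹ K⁴.
T = (1.924×10⁹)^(1/4).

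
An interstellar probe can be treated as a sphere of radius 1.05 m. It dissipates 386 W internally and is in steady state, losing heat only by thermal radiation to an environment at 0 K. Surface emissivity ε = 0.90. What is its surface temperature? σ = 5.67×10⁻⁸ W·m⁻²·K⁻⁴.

T ≈ 153 K

Steady state: internal power = radiated power, P = εσA T⁴.
Radiating area A = 4πr² = 13.85 m².
T⁴ = P/(εσA) = 386/(0.90·5.67×10⁻⁸·13.85) = 5.460×10⁸ K⁴.
T = (5.460×10⁸)^(1/4).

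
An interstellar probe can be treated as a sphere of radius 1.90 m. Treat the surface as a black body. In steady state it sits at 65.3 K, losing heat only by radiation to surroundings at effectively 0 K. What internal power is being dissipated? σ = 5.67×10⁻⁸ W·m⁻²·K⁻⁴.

P ≈ 46.8 W

Steady state: P = εσA T⁴.
A = 4πr² = 45.36 m²; T⁴ = (65.3)⁴ = 1.818×10⁷ K⁴.
P = 1.0 × 5.67×10⁻⁸ × 45.36 × 1.818×10⁷.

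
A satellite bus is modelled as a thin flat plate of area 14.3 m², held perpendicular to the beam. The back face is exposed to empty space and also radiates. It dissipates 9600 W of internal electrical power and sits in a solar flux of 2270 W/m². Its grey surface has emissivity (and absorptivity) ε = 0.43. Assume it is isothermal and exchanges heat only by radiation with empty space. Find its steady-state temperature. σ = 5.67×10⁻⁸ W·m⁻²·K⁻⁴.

T ≈ 429 K

At steady state, absorbed solar power + internal power = radiated power.
Absorbed: α·S·A_cross = 0.43·2270·14.30 = 13960 W (cross-section A).
Total input = 13960 + 9600 = 23560 W.
Radiated: εσ·A_surf·T⁴ with A_surf = 2A = 28.60 m².
T⁴ = 23560/(0.43·5.67×10⁻⁸·28.60) = 3.379×10¹⁰ K⁴.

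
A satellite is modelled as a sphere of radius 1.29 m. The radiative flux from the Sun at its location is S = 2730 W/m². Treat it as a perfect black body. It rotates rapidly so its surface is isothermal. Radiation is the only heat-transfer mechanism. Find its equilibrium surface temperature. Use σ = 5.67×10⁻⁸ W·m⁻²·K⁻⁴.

At equilibrium, absorbed power = emitted power.
Absorbing cross-section = πr² = 5.228 m²; emitting surface = 4πr² = 20.91 m² (ratio 4).
S·A_cross = εσ·A_surf·T⁴  ⇒  T⁴ = S/(4σ).
T⁴ = 1.00·2730/(4·5.67×10⁻⁸) = 1.204×10¹⁰ K⁴.
T = (1.204×10¹⁰)^(1/4).

T ≈ 331 K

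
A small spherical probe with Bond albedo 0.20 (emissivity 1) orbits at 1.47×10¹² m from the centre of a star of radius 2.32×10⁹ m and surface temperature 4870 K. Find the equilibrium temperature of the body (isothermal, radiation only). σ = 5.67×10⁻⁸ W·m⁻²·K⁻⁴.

The star's surface emits σT_*⁴; at distance d the flux is S = σT_*⁴(R_*/d)².
S = 5.67×10⁻⁸·(4870)⁴·(2.32×10⁹/1.47×10¹²)² = 79.44 W/m².
For an isothermal sphere T⁴ = (1−a)S/(4σ) = 2.802×10⁸ K⁴.

T ≈ 129 K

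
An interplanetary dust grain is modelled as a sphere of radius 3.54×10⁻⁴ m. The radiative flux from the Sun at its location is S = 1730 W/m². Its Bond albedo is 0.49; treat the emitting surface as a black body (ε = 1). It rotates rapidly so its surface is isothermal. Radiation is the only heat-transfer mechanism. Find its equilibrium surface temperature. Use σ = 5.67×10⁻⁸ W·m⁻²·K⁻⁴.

At equilibrium, absorbed power = emitted power.
Absorbing cross-section = πr² = 3.937×10⁻⁷ m²; emitting surface = 4πr² = 1.575×10⁻⁶ m² (ratio 4).
(1−a)S·A_cross = εσ·A_surf·T⁴  ⇒  T⁴ = (1−a)S/(4σ).
T⁴ = 0.510·1730/(4·5.67×10⁻⁸) = 3.890×10⁹ K⁴.
T = (3.890×10⁹)^(1/4).

T ≈ 250 K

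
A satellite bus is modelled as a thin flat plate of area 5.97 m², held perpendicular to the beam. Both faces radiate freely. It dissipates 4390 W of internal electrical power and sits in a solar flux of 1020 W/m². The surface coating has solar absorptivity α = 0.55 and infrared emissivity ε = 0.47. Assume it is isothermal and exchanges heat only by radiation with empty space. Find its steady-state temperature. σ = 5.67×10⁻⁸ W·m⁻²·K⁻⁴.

At steady state, absorbed solar power + internal power = radiated power.
Absorbed: α·S·A_cross = 0.55·1020·5.970 = 3349 W (cross-section A).
Total input = 3349 + 4390 = 7739 W.
Radiated: εσ·A_surf·T⁴ with A_surf = 2A = 11.94 m².
T⁴ = 7739/(0.47·5.67×10⁻⁸·11.94) = 2.432×10¹⁰ K⁴.

T ≈ 395 K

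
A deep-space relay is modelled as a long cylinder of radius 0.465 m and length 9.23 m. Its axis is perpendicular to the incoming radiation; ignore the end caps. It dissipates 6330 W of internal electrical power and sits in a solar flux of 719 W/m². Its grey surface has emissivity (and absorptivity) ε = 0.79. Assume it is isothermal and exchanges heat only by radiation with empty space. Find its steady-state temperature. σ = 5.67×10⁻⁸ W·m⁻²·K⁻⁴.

At steady state, absorbed solar power + internal power = radiated power.
Absorbed: α·S·A_cross = 0.79·719·8.584 = 4876 W (cross-section 2rL).
Total input = 4876 + 6330 = 11210 W.
Radiated: εσ·A_surf·T⁴ with A_surf = 2πrL = 26.97 m².
T⁴ = 11210/(0.79·5.67×10⁻⁸·26.97) = 9.277×10⁹ K⁴.

T ≈ 310 K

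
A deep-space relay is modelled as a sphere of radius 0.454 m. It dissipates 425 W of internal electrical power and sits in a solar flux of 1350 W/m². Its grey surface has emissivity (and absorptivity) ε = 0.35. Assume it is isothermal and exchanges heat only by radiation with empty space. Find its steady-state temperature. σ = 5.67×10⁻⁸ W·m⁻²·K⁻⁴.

T ≈ 345 K

At steady state, absorbed solar power + internal power = radiated power.
Absorbed: α·S·A_cross = 0.35·1350·0.6475 = 306.0 W (cross-section πr²).
Total input = 306.0 + 425 = 731.0 W.
Radiated: εσ·A_surf·T⁴ with A_surf = 4πr² = 2.590 m².
T⁴ = 731.0/(0.35·5.67×10⁻⁸·2.590) = 1.422×10¹⁰ K⁴.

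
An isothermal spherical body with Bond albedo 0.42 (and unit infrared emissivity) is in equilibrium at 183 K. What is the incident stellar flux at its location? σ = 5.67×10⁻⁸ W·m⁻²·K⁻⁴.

S ≈ 439 W/m²

(1−a)S·πr² = σ·4πr²·T⁴ ⇒ S = 4σT⁴/(1−a).
S = 4·5.67×10⁻⁸·1.122×10⁹/0.580.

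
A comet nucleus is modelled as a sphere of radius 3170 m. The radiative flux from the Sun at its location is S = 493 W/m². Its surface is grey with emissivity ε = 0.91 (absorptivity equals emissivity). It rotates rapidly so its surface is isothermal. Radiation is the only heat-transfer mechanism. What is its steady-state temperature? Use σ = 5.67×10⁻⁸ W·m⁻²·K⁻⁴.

T ≈ 216 K

At equilibrium, absorbed power = emitted power.
Absorbing cross-section = πr² = 3.157×10⁷ m²; emitting surface = 4πr² = 1.263×10⁸ m² (ratio 4).
εS·A_cross = εσ·A_surf·T⁴  ⇒  T⁴ = S/(4σ)   (ε cancels).
T⁴ = 493/(4·5.67×10⁻⁸) = 2.174×10⁹ K⁴.
T = (2.174×10⁹)^(1/4).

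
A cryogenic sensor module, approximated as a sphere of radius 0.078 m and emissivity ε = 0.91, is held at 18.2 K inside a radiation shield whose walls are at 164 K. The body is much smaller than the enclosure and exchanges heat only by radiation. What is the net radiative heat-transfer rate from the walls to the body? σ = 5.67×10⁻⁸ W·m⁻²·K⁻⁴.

For a small grey body in a large enclosure: P_net = εσA(T_body⁴ − T_wall⁴).
A = 4πr² = 0.07645 m²; T_body⁴ − T_wall⁴ = 1.097×10⁵ − 7.234×10⁸ = -7.233×10⁸ K⁴.
|P_net| = 0.91·5.67×10⁻⁸·0.07645·7.233×10⁸.

P_net ≈ 2.85 W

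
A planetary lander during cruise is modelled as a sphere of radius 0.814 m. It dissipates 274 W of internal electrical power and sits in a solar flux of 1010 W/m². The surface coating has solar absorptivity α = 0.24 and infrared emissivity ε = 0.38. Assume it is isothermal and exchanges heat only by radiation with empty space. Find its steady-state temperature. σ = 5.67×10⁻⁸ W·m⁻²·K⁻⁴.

T ≈ 257 K

At steady state, absorbed solar power + internal power = radiated power.
Absorbed: α·S·A_cross = 0.24·1010·2.082 = 504.6 W (cross-section πr²).
Total input = 504.6 + 274 = 778.6 W.
Radiated: εσ·A_surf·T⁴ with A_surf = 4πr² = 8.326 m².
T⁴ = 778.6/(0.38·5.67×10⁻⁸·8.326) = 4.340×10⁹ K⁴.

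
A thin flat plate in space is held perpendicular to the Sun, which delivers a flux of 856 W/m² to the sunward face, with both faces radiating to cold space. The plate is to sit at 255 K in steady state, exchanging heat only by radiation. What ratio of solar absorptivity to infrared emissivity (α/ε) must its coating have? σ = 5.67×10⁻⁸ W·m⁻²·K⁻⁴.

Balance: αS·A = εσ·2A·T⁴ ⇒ α/ε = 2σT⁴/S.
α/ε = 2·5.67×10⁻⁸·(255)⁴/856 = 2·5.67×10⁻⁸·4.228×10⁹/856.

α/ε ≈ 0.560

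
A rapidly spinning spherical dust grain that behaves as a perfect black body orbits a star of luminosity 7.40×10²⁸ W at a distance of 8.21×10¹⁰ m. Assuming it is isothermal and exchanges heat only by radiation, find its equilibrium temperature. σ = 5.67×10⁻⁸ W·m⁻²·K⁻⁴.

First find the stellar flux at distance d: S = L/(4πd²) = 7.40×10²⁸/(4π·(8.21×10¹⁰)²) = 8.736×10⁵ W/m².
For an isothermal sphere, absorbed (1−a)S·πr² = emitted σ·4πr²·T⁴, so T⁴ = (1−a)S/(4σ).
T⁴ = 1.00·8.736×10⁵/(4·5.67×10⁻⁸) = 3.852×10¹² K⁴.

T ≈ 1400 K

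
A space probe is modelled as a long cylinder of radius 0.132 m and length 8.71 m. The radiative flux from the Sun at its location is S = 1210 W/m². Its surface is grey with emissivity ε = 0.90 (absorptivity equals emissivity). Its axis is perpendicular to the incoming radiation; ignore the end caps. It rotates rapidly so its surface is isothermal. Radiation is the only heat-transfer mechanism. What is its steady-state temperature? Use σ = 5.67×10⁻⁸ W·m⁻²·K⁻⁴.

At equilibrium, absorbed power = emitted power.
Absorbing cross-section = 2rL = 2.299 m²; emitting surface = 2πrL = 7.224 m² (ratio π).
εS·A_cross = εσ·A_surf·T⁴  ⇒  T⁴ = S/(πσ)   (ε cancels).
T⁴ = 1210/(π·5.67×10⁻⁸) = 6.793×10⁹ K⁴.
T = (6.793×10⁹)^(1/4).

T ≈ 287 K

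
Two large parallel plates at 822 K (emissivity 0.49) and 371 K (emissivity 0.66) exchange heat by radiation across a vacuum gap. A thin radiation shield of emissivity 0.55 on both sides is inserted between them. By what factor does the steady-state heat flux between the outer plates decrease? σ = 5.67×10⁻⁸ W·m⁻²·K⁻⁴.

factor ≈ 2.03

Without shield: q₀ = σΔ(T⁴)/(1/ε₁+1/ε₂−1) with denominator 2.556.
With shield the two gaps are in series; the resistances add: (1/ε₁+1/ε_s−1)+(1/ε_s+1/ε₂−1) = 2.859+2.333 = 5.192.
Heat-flux ratio q₀/q = 5.192/2.556.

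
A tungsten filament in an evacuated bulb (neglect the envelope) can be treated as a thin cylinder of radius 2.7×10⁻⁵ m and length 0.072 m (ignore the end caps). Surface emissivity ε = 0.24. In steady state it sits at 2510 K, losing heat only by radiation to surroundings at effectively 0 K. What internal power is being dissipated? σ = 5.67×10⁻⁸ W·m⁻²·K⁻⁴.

P ≈ 6.60 W

Steady state: P = εσA T⁴.
A = 2πrL = 1.221×10⁻⁵ m²; T⁴ = (2510)⁴ = 3.969×10¹³ K⁴.
P = 0.24 × 5.67×10⁻⁸ × 1.221×10⁻⁵ × 3.969×10¹³.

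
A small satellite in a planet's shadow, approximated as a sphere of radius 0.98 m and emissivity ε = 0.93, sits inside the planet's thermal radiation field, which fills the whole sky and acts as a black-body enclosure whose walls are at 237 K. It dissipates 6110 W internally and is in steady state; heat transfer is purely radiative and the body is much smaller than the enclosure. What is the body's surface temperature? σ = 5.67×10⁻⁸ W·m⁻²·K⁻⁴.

T ≈ 336 K

For a small grey body in a large enclosure, net radiated power = εσA(T⁴ − T_w⁴).
Steady state: P = εσA(T⁴ − T_w⁴) with A = 4πr² = 12.07 m².
T⁴ = P/(εσA) + T_w⁴ = 6110/(0.93·5.67×10⁻⁸·12.07) + (237)⁴
    = 9.601×10⁹ + 3.155×10⁹ = 1.276×10¹⁰ K⁴.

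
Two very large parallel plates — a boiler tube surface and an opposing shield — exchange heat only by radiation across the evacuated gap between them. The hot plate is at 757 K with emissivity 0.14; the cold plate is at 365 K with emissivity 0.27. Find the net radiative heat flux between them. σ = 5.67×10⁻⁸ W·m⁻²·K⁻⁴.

q ≈ 1790 W/m²

For two infinite grey parallel plates, q = σ(T₁⁴ − T₂⁴)/(1/ε₁ + 1/ε₂ − 1).
T₁⁴ − T₂⁴ = 3.284×10¹¹ − 1.775×10¹⁰ = 3.106×10¹¹ K⁴.
1/ε₁ + 1/ε₂ − 1 = 7.143 + 3.704 − 1 = 9.847.
q = 5.67×10⁻⁸ × 3.106×10¹¹ / 9.847.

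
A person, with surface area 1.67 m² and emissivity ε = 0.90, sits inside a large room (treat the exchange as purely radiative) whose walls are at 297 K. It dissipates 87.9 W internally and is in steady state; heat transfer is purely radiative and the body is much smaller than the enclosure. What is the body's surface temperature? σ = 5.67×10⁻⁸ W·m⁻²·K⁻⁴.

T ≈ 306 K

For a small grey body in a large enclosure, net radiated power = εσA(T⁴ − T_w⁴).
Steady state: P = εσA(T⁴ − T_w⁴) with A = 1.67 m².
T⁴ = P/(εσA) + T_w⁴ = 87.9/(0.90·5.67×10⁻⁸·1.670) + (297)⁴
    = 1.031×10⁹ + 7.781×10⁹ = 8.812×10⁹ K⁴.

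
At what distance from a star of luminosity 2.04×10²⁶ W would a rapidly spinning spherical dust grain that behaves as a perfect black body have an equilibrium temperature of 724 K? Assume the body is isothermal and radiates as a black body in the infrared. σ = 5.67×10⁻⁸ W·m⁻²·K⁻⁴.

d ≈ 1.61×10¹⁰ m

For an isothermal black-emitting sphere, (1−a)S·πr² = σ·4πr²·T⁴ ⇒ S = 4σT⁴/(1−a).
S = 4·5.67×10⁻⁸·(724)⁴/1.00 = 62320 W/m².
Flux falls as S = L/(4πd²), so d = √(L/(4πS)) = √(2.04×10²⁶/(4π·62320)).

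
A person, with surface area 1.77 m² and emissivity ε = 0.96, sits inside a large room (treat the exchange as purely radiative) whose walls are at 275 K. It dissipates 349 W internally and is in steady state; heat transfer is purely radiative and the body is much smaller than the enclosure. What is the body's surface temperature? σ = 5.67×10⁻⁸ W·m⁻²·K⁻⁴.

For a small grey body in a large enclosure, net radiated power = εσA(T⁴ − T_w⁴).
Steady state: P = εσA(T⁴ − T_w⁴) with A = 1.77 m².
T⁴ = P/(εσA) + T_w⁴ = 349/(0.96·5.67×10⁻⁸·1.770) + (275)⁴
    = 3.622×10⁹ + 5.719×10⁹ = 9.342×10⁹ K⁴.

T ≈ 311 K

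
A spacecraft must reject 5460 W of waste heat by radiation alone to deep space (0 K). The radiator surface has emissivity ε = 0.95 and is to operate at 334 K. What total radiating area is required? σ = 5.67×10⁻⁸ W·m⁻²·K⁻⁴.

A ≈ 8.15 m²

P = εσA T⁴ ⇒ A = P/(εσT⁴).
T⁴ = 1.244×10¹⁰ K⁴.
A = 5460/(0.95 × 5.67×10⁻⁸ × 1.244×10¹⁰).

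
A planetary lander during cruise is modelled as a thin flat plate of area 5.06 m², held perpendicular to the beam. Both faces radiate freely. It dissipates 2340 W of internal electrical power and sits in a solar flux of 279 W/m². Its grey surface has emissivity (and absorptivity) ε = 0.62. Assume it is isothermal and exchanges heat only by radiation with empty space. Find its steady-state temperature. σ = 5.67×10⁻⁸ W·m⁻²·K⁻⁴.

T ≈ 308 K

At steady state, absorbed solar power + internal power = radiated power.
Absorbed: α·S·A_cross = 0.62·279·5.060 = 875.3 W (cross-section A).
Total input = 875.3 + 2340 = 3215 W.
Radiated: εσ·A_surf·T⁴ with A_surf = 2A = 10.12 m².
T⁴ = 3215/(0.62·5.67×10⁻⁸·10.12) = 9.038×10⁹ K⁴.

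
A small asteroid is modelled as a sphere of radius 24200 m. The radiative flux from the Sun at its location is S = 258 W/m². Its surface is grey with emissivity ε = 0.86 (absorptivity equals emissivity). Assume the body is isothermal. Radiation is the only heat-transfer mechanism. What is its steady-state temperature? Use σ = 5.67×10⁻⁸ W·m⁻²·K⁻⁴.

At equilibrium, absorbed power = emitted power.
Absorbing cross-section = πr² = 1.840×10⁹ m²; emitting surface = 4πr² = 7.359×10⁹ m² (ratio 4).
εS·A_cross = εσ·A_surf·T⁴  ⇒  T⁴ = S/(4σ)   (ε cancels).
T⁴ = 258/(4·5.67×10⁻⁸) = 1.138×10⁹ K⁴.
T = (1.138×10⁹)^(1/4).

T ≈ 184 K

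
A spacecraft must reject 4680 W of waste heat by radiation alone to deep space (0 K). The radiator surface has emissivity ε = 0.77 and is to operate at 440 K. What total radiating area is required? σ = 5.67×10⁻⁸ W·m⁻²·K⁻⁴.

A ≈ 2.86 m²

P = εσA T⁴ ⇒ A = P/(εσT⁴).
T⁴ = 3.748×10¹⁰ K⁴.
A = 4680/(0.77 × 5.67×10⁻⁸ × 3.748×10¹⁰).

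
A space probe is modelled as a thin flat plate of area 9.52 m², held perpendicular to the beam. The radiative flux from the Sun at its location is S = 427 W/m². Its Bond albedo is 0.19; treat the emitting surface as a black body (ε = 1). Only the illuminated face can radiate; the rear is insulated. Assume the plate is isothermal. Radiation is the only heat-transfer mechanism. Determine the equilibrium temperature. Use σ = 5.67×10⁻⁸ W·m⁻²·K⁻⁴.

T ≈ 279 K

At equilibrium, absorbed power = emitted power.
Absorbing cross-section = A = 9.520 m²; emitting surface = A = 9.520 m² (ratio 1).
(1−a)S·A_cross = εσ·A_surf·T⁴  ⇒  T⁴ = (1−a)S/(1σ).
T⁴ = 0.810·427/(1·5.67×10⁻⁸) = 6.100×10⁹ K⁴.
T = (6.100×10⁹)^(1/4).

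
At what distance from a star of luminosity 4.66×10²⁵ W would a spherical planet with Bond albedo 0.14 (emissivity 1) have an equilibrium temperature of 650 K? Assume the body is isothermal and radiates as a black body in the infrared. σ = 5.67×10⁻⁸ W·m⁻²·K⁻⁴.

d ≈ 8.88×10⁹ m

For an isothermal black-emitting sphere, (1−a)S·πr² = σ·4πr²·T⁴ ⇒ S = 4σT⁴/(1−a).
S = 4·5.67×10⁻⁸·(650)⁴/0.860 = 47080 W/m².
Flux falls as S = L/(4πd²), so d = √(L/(4πS)) = √(4.66×10²⁵/(4π·47080)).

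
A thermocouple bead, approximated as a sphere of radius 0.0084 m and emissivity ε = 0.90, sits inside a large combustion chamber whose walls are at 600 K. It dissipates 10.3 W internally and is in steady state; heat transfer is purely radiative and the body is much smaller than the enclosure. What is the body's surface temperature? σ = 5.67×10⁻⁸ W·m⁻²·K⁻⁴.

For a small grey body in a large enclosure, net radiated power = εσA(T⁴ − T_w⁴).
Steady state: P = εσA(T⁴ − T_w⁴) with A = 4πr² = 8.867×10⁻⁴ m².
T⁴ = P/(εσA) + T_w⁴ = 10.3/(0.90·5.67×10⁻⁸·8.867×10⁻⁴) + (600)⁴
    = 2.276×10¹¹ + 1.296×10¹¹ = 3.572×10¹¹ K⁴.

T ≈ 773 K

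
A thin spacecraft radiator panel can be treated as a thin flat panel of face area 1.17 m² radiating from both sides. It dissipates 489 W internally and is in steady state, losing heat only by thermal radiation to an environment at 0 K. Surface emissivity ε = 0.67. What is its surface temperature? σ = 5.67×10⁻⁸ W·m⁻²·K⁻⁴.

Steady state: internal power = radiated power, P = εσA T⁴.
Radiating area A = 2·1.17 = 2.340 m².
T⁴ = P/(εσA) = 489/(0.67·5.67×10⁻⁸·2.340) = 5.501×10⁹ K⁴.
T = (5.501×10⁹)^(1/4).

T ≈ 272 K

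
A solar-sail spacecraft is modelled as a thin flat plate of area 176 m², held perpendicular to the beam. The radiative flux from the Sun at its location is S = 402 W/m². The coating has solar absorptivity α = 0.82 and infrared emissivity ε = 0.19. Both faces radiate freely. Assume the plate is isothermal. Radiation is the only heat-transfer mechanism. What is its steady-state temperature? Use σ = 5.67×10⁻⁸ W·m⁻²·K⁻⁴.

At equilibrium, absorbed power = emitted power.
Absorbing cross-section = A = 176.0 m²; emitting surface = 2A = 352.0 m² (ratio 2).
αS·A_cross = εσ·A_surf·T⁴  ⇒  T⁴ = αS/(ε·2σ).
T⁴ = 0.820·402/(0.19·2·5.67×10⁻⁸) = 1.530×10¹⁰ K⁴.
T = (1.530×10¹⁰)^(1/4).

T ≈ 352 K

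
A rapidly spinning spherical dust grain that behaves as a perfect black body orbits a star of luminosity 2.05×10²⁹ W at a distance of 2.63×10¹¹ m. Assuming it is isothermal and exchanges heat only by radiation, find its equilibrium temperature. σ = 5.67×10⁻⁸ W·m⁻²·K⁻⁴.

T ≈ 1010 K

First find the stellar flux at distance d: S = L/(4πd²) = 2.05×10²⁹/(4π·(2.63×10¹¹)²) = 2.358×10⁵ W/m².
For an isothermal sphere, absorbed (1−a)S·πr² = emitted σ·4πr²·T⁴, so T⁴ = (1−a)S/(4σ).
T⁴ = 1.00·2.358×10⁵/(4·5.67×10⁻⁸) = 1.040×10¹² K⁴.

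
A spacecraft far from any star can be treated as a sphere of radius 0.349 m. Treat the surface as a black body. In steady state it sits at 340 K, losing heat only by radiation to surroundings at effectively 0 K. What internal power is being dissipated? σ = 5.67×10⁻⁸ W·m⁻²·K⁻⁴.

Steady state: P = εσA T⁴.
A = 4πr² = 1.531 m²; T⁴ = (340)⁴ = 1.336×10¹⁰ K⁴.
P = 1.0 × 5.67×10⁻⁸ × 1.531 × 1.336×10¹⁰.

P ≈ 1160 W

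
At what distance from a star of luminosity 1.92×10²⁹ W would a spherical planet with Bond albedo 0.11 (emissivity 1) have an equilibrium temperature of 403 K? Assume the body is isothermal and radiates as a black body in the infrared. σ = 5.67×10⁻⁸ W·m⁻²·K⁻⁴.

For an isothermal black-emitting sphere, (1−a)S·πr² = σ·4πr²·T⁴ ⇒ S = 4σT⁴/(1−a).
S = 4·5.67×10⁻⁸·(403)⁴/0.890 = 6722 W/m².
Flux falls as S = L/(4πd²), so d = √(L/(4πS)) = √(1.92×10²⁹/(4π·6722)).

d ≈ 1.51×10¹² m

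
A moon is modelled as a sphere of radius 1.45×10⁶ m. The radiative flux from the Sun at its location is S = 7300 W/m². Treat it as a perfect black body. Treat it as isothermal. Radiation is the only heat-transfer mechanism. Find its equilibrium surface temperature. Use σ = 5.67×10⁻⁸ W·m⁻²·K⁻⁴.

At equilibrium, absorbed power = emitted power.
Absorbing cross-section = πr² = 6.605×10¹² m²; emitting surface = 4πr² = 2.642×10¹³ m² (ratio 4).
S·A_cross = εσ·A_surf·T⁴  ⇒  T⁴ = S/(4σ).
T⁴ = 1.00·7300/(4·5.67×10⁻⁸) = 3.219×10¹⁰ K⁴.
T = (3.219×10¹⁰)^(1/4).

T ≈ 424 K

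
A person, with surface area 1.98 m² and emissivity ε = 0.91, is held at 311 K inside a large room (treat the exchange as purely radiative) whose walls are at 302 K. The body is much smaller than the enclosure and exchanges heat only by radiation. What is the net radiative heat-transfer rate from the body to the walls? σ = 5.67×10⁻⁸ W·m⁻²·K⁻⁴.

P_net ≈ 106 W

For a small grey body in a large enclosure: P_net = εσA(T_body⁴ − T_wall⁴).
A = 1.98 m²; T_body⁴ − T_wall⁴ = 9.355×10⁹ − 8.318×10⁹ = 1.037×10⁹ K⁴.
|P_net| = 0.91·5.67×10⁻⁸·1.980·1.037×10⁹.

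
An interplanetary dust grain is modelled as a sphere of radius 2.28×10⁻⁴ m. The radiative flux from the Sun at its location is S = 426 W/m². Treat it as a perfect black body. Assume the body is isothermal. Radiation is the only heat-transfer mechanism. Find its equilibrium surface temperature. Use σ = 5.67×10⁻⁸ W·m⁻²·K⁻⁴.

At equilibrium, absorbed power = emitted power.
Absorbing cross-section = πr² = 1.633×10⁻⁷ m²; emitting surface = 4πr² = 6.533×10⁻⁷ m² (ratio 4).
S·A_cross = εσ·A_surf·T⁴  ⇒  T⁴ = S/(4σ).
T⁴ = 1.00·426/(4·5.67×10⁻⁸) = 1.878×10⁹ K⁴.
T = (1.878×10⁹)^(1/4).

T ≈ 208 K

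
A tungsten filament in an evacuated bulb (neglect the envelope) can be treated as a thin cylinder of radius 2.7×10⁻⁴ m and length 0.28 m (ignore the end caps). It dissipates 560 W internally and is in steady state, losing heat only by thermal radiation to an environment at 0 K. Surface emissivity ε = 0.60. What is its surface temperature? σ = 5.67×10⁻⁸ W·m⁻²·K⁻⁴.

T ≈ 2430 K

Steady state: internal power = radiated power, P = εσA T⁴.
Radiating area A = 2πrL = 4.750×10⁻⁴ m².
T⁴ = P/(εσA) = 560/(0.60·5.67×10⁻⁸·4.750×10⁻⁴) = 3.465×10¹³ K⁴.
T = (3.465×10¹³)^(1/4).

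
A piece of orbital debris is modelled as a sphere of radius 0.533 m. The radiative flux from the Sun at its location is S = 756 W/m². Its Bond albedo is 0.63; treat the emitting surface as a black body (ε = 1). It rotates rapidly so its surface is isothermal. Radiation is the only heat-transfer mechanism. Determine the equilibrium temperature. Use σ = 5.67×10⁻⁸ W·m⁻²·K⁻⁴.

At equilibrium, absorbed power = emitted power.
Absorbing cross-section = πr² = 0.8925 m²; emitting surface = 4πr² = 3.570 m² (ratio 4).
(1−a)S·A_cross = εσ·A_surf·T⁴  ⇒  T⁴ = (1−a)S/(4σ).
T⁴ = 0.370·756/(4·5.67×10⁻⁸) = 1.233×10⁹ K⁴.
T = (1.233×10⁹)^(1/4).

T ≈ 187 K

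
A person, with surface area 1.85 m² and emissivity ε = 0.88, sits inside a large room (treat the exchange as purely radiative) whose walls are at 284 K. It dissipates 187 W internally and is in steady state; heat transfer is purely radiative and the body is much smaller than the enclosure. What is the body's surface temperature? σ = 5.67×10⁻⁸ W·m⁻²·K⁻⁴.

For a small grey body in a large enclosure, net radiated power = εσA(T⁴ − T_w⁴).
Steady state: P = εσA(T⁴ − T_w⁴) with A = 1.85 m².
T⁴ = P/(εσA) + T_w⁴ = 187/(0.88·5.67×10⁻⁸·1.850) + (284)⁴
    = 2.026×10⁹ + 6.505×10⁹ = 8.531×10⁹ K⁴.

T ≈ 304 K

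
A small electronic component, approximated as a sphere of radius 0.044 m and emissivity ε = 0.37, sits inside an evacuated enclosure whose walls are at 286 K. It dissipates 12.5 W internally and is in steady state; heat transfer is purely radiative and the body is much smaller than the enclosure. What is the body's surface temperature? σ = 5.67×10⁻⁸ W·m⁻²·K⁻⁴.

For a small grey body in a large enclosure, net radiated power = εσA(T⁴ − T_w⁴).
Steady state: P = εσA(T⁴ − T_w⁴) with A = 4πr² = 0.02433 m².
T⁴ = P/(εσA) + T_w⁴ = 12.5/(0.37·5.67×10⁻⁸·0.02433) + (286)⁴
    = 2.449×10¹⁰ + 6.691×10⁹ = 3.118×10¹⁰ K⁴.

T ≈ 420 K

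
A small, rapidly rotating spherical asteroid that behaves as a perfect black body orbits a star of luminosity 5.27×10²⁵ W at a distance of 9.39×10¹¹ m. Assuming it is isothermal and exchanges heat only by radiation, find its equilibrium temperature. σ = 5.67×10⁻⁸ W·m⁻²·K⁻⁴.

T ≈ 67.7 K

First find the stellar flux at distance d: S = L/(4πd²) = 5.27×10²⁵/(4π·(9.39×10¹¹)²) = 4.756 W/m².
For an isothermal sphere, absorbed (1−a)S·πr² = emitted σ·4πr²·T⁴, so T⁴ = (1−a)S/(4σ).
T⁴ = 1.00·4.756/(4·5.67×10⁻⁸) = 2.097×10⁷ K⁴.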